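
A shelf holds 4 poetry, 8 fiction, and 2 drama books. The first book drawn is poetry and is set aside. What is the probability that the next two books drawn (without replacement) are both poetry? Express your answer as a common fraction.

After the first draw, 3 of the remaining 13 books are poetry.
P = 3/13 × 2/12 = 6/156 = 1/26.

1/26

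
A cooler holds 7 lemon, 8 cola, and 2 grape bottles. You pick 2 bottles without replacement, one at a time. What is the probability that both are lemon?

21/136

P(all lemon) = 7/17 × 6/16 = 42/272 = 21/136.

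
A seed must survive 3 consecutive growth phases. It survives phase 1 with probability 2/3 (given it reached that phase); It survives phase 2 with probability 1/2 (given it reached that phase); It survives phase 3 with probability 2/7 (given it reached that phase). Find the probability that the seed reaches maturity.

2/21

The events are sequential, so multiply the conditional probabilities:
P = 2/3 × 1/2 × 2/7 = 4/42 = 2/21.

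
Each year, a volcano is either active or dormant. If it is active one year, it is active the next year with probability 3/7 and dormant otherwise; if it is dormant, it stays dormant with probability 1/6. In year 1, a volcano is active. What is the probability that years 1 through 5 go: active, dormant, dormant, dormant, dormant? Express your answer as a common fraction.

Year 1 is given. For each transition, use the conditional probability from the current state:
P(dormant | active) = 4/7; P(dormant | dormant) = 1/6; P(dormant | dormant) = 1/6; P(dormant | dormant) = 1/6.
P = 4/7 × 1/6 × 1/6 × 1/6 = 4/1512 = 1/378.

1/378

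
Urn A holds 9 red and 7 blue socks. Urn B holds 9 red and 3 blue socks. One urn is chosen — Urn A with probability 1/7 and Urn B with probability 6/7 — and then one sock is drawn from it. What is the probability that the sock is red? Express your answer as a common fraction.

From Urn A: P(red) = 9/16.
From Urn B: P(red) = 9/12.
Total probability = (1/7)(9/16) + (6/7)(9/12) = 81/112.

81/112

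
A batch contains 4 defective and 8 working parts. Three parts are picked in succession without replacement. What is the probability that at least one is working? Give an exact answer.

54/55

P(no working) = 4/12 × 3/11 × 2/10 = 24/1320 = 1/55.
P(at least one) = 1 − 1/55 = 54/55.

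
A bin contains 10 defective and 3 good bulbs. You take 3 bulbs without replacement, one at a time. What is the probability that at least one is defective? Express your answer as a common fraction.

285/286

P(no defective) = 3/13 × 2/12 × 1/11 = 6/1716 = 1/286.
P(at least one) = 1 − 1/286 = 285/286.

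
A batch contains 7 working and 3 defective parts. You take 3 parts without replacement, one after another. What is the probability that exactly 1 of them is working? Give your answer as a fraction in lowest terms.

One ordering (working drawn first) has probability 7/10 × 3/9 × 2/8 = 42/720 = 7/120.
There are C(3,1) = 3 such orderings, each equally likely, so P = 3 × 7/120 = 7/40.

7/40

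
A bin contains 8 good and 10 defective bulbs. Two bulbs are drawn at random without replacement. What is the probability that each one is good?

28/153

P = 8/18 × 7/17 = 56/306 = 28/153.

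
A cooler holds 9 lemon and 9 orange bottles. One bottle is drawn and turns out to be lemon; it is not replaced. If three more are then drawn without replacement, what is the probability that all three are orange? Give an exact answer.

After the first draw, 9 of the remaining 17 bottles are orange.
P = 9/17 × 8/16 × 7/15 = 504/4080 = 21/170.

21/170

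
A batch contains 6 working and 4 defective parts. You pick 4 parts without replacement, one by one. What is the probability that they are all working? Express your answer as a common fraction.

1/14

P(every draw is working) = 6/10 × 5/9 × 4/8 × 3/7 = 360/5040 = 1/14.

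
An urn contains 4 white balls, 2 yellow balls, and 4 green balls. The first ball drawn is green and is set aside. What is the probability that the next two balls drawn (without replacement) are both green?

1/12

With the first ball removed, 3 green remain out of 9.
P = 3/9 × 2/8 = 6/72 = 1/12.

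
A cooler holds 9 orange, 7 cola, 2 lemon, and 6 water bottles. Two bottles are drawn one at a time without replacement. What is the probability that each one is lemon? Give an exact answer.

1/276

P = 2/24 × 1/23 = 2/552 = 1/276.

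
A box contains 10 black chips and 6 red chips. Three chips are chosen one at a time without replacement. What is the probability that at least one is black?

P(no black) = 6/16 × 5/15 × 4/14 = 120/3360 = 1/28.
P(at least one) = 1 − 1/28 = 27/28.

27/28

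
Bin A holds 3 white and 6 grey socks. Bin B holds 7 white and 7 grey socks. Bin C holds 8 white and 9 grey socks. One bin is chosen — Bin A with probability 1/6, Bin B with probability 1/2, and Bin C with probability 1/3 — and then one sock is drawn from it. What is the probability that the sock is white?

283/612

From Bin A: P(white) = 3/9.
From Bin B: P(white) = 7/14.
From Bin C: P(white) = 8/17.
Total probability = (1/6)(3/9) + (1/2)(7/14) + (1/3)(8/17) = 283/612.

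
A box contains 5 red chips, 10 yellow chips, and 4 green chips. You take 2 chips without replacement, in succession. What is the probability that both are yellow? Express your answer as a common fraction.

5/19

P = 10/19 × 9/18 = 90/342 = 5/19.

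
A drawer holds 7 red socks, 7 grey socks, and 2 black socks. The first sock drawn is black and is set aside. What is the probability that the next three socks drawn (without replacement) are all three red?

1/13

After the first draw, 7 of the remaining 15 socks are red.
P = 7/15 × 6/14 × 5/13 = 210/2730 = 1/13.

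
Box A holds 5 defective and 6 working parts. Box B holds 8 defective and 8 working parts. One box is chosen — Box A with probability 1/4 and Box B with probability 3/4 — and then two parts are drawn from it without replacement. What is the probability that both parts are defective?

From Box A: P(both defective) = (5/11)(4/10) = 2/11.
From Box B: P(both defective) = (8/16)(7/15) = 7/30.
Total probability = (1/4)(2/11) + (3/4)(7/30) = 97/440.

97/440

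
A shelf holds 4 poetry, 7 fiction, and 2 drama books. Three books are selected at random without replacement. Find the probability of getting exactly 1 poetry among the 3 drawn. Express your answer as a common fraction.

One ordering (poetry drawn first) has probability 4/13 × 9/12 × 8/11 = 288/1716 = 24/143.
There are C(3,1) = 3 such orderings, each equally likely, so P = 3 × 24/143 = 72/143.

72/143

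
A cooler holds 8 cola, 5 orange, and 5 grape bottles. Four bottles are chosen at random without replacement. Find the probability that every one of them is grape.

1/612

P(every draw is grape) = 5/18 × 4/17 × 3/16 × 2/15 = 120/73440 = 1/612.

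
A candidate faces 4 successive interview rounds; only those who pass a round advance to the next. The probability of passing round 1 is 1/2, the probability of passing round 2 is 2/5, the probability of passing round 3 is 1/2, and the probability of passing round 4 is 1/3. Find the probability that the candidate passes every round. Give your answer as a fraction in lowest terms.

Each stage is reached only if all earlier stages succeed, so
P = 1/2 × 2/5 × 1/2 × 1/3 = 2/60 = 1/30.

1/30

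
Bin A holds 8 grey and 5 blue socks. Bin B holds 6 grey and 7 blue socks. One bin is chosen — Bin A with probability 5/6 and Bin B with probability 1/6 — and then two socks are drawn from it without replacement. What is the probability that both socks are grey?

155/468

From Bin A: P(both grey) = (8/13)(7/12) = 14/39.
From Bin B: P(both grey) = (6/13)(5/12) = 5/26.
Total probability = (5/6)(14/39) + (1/6)(5/26) = 155/468.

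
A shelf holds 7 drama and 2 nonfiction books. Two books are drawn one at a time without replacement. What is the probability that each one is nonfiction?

1/36

P(all nonfiction) = 2/9 × 1/8 = 2/72 = 1/36.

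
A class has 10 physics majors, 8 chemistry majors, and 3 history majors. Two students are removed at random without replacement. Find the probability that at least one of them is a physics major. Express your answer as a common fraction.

31/42

P(no physics majors) = 11/21 × 10/20 = 110/420 = 11/42.
P(at least one) = 1 − 11/42 = 31/42.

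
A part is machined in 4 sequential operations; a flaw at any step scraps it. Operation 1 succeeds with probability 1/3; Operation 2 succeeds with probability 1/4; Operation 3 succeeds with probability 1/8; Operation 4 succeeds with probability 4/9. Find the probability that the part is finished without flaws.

1/216

Multiplying along the chain,
P = 1/3 × 1/4 × 1/8 × 4/9 = 4/864 = 1/216.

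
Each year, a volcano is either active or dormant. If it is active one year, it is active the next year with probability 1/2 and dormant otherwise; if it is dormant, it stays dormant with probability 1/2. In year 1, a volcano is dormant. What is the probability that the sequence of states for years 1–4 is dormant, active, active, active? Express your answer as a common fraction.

1/8

Year 1 is given. For each transition, use the conditional probability from the current state:
P(active | dormant) = 1/2; P(active | active) = 1/2; P(active | active) = 1/2.
P = 1/2 × 1/2 × 1/2 = 1/8.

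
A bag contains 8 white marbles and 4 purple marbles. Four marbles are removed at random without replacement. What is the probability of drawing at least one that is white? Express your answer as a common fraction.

494/495

P(no white) = 4/12 × 3/11 × 2/10 × 1/9 = 24/11880 = 1/495.
P(at least one) = 1 − 1/495 = 494/495.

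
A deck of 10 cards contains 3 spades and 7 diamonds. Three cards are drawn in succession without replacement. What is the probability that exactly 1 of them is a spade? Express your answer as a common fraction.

21/40

One ordering (a spade drawn first) has probability 3/10 × 7/9 × 6/8 = 126/720 = 7/40.
There are C(3,1) = 3 such orderings, each equally likely, so P = 3 × 7/40 = 21/40.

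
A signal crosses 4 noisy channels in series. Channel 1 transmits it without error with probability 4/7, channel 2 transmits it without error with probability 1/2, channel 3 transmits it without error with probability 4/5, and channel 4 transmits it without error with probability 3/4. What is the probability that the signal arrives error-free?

6/35

The events are sequential, so multiply the conditional probabilities:
P = 4/7 × 1/2 × 4/5 × 3/4 = 48/280 = 6/35.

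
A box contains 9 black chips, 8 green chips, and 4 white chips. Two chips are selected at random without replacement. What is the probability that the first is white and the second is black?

3/35

Multiply the probability of each draw given the previous ones:
P = 4/21 × 9/20 = 36/420 = 3/35.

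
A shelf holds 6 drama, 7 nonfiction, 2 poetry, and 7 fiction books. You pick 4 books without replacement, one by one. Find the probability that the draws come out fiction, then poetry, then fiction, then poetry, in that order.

1/2090

Chain rule:
P = 7/22 × 2/21 × 6/20 × 1/19 = 84/175560 = 1/2090.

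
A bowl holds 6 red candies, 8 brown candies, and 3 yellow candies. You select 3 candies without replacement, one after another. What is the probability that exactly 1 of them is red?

33/68

One ordering (red drawn first) has probability 6/17 × 11/16 × 10/15 = 660/4080 = 11/68.
There are C(3,1) = 3 such orderings, each equally likely, so P = 3 × 11/68 = 33/68.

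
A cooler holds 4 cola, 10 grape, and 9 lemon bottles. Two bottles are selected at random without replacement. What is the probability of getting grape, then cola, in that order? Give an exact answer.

20/253

Multiply the probability of each draw given the previous ones:
P = 10/23 × 4/22 = 40/506 = 20/253.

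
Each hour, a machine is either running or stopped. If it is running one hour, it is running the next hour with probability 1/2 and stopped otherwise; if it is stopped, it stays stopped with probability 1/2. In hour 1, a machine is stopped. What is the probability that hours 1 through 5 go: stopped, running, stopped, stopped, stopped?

1/16

Hour 1 is given. For each transition, use the conditional probability from the current state:
P(running | stopped) = 1/2; P(stopped | running) = 1/2; P(stopped | stopped) = 1/2; P(stopped | stopped) = 1/2.
P = 1/2 × 1/2 × 1/2 × 1/2 = 1/16.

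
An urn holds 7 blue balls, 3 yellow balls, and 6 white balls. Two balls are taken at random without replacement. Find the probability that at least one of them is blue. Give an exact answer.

P(no blue) = 9/16 × 8/15 = 72/240 = 3/10.
P(at least one) = 1 − 3/10 = 7/10.

7/10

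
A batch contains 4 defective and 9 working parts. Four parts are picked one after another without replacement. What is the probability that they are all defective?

P(every draw is defective) = 4/13 × 3/12 × 2/11 × 1/10 = 24/17160 = 1/715.

1/715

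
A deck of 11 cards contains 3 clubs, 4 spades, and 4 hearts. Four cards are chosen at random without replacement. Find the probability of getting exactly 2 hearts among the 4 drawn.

21/55

One ordering (hearts drawn first) has probability 4/11 × 3/10 × 7/9 × 6/8 = 504/7920 = 7/110.
There are C(4,2) = 6 such orderings, each equally likely, so P = 6 × 7/110 = 21/55.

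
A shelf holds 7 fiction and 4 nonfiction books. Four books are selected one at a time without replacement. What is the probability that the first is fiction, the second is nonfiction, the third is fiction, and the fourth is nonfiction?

7/110

Chain rule:
P = 7/11 × 4/10 × 6/9 × 3/8 = 504/7920 = 7/110.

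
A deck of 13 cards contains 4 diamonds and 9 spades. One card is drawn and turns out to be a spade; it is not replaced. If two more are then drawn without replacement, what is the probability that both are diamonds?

1/11

After the first draw, 4 of the remaining 12 cards are diamonds.
P = 4/12 × 3/11 = 12/132 = 1/11.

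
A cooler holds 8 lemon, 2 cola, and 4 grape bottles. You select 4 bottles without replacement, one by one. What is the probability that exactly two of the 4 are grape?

270/1001

One ordering (grape drawn first) has probability 4/14 × 3/13 × 10/12 × 9/11 = 1080/24024 = 45/1001.
There are C(4,2) = 6 such orderings, each equally likely, so P = 6 × 45/1001 = 270/1001.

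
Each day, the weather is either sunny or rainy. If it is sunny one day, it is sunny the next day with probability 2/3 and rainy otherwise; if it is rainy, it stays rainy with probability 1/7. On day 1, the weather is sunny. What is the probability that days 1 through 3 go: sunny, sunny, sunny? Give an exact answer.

Day 1 is given. For each transition, use the conditional probability from the current state:
P(sunny | sunny) = 2/3; P(sunny | sunny) = 2/3.
P = 2/3 × 2/3 = 4/9.

4/9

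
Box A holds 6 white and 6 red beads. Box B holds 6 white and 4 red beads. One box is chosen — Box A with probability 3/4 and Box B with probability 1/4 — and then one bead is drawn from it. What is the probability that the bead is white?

21/40

From Box A: P(white) = 6/12.
From Box B: P(white) = 6/10.
Total probability = (3/4)(6/12) + (1/4)(6/10) = 21/40.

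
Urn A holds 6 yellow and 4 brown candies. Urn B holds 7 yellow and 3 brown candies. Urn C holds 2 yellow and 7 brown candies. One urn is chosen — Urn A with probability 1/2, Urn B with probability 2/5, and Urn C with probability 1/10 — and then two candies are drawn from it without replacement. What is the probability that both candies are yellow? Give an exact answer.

641/1800

From Urn A: P(both yellow) = (6/10)(5/9) = 1/3.
From Urn B: P(both yellow) = (7/10)(6/9) = 7/15.
From Urn C: P(both yellow) = (2/9)(1/8) = 1/36.
Total probability = (1/2)(1/3) + (2/5)(7/15) + (1/10)(1/36) = 641/1800.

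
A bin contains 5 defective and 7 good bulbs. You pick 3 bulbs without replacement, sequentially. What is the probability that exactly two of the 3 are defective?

One ordering (defective drawn first) has probability 5/12 × 4/11 × 7/10 = 140/1320 = 7/66.
There are C(3,2) = 3 such orderings, each equally likely, so P = 3 × 7/66 = 7/22.

7/22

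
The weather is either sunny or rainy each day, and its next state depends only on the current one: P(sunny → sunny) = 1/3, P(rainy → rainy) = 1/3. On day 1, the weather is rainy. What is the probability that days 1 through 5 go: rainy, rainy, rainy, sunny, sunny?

2/81

Day 1 is given. For each transition, use the conditional probability from the current state:
P(rainy | rainy) = 1/3; P(rainy | rainy) = 1/3; P(sunny | rainy) = 2/3; P(sunny | sunny) = 1/3.
P = 1/3 × 1/3 × 2/3 × 1/3 = 2/81.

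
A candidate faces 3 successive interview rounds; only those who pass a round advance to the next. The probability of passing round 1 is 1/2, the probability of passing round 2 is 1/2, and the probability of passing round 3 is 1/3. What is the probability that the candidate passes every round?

1/12

Each stage is reached only if all earlier stages succeed, so
P = 1/2 × 1/2 × 1/3 = 1/12.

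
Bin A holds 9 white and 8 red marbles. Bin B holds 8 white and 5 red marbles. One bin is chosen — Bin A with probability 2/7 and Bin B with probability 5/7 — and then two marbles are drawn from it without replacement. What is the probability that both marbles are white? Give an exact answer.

1541/4641

From Bin A: P(both white) = (9/17)(8/16) = 9/34.
From Bin B: P(both white) = (8/13)(7/12) = 14/39.
Total probability = (2/7)(9/34) + (5/7)(14/39) = 1541/4641.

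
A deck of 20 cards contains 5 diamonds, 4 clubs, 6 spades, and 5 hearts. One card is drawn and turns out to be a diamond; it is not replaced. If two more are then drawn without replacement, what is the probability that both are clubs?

2/57

After the first draw, 4 of the remaining 19 cards are clubs.
P = 4/19 × 3/18 = 12/342 = 2/57.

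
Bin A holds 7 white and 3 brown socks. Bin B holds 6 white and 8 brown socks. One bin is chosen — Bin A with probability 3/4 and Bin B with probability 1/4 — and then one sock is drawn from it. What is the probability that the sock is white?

177/280

From Bin A: P(white) = 7/10.
From Bin B: P(white) = 6/14.
Total probability = (3/4)(7/10) + (1/4)(6/14) = 177/280.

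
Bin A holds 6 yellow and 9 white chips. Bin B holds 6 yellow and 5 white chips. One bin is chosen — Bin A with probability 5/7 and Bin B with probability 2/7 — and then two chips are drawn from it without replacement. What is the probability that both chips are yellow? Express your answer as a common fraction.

97/539

From Bin A: P(both yellow) = (6/15)(5/14) = 1/7.
From Bin B: P(both yellow) = (6/11)(5/10) = 3/11.
Total probability = (5/7)(1/7) + (2/7)(3/11) = 97/539.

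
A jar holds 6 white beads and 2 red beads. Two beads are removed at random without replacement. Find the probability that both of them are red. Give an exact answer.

1/28

P(all red) = 2/8 × 1/7 = 2/56 = 1/28.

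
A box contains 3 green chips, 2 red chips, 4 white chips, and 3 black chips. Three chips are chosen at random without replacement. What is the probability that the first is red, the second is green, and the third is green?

1/110

Chain rule:
P = 2/12 × 3/11 × 2/10 = 12/1320 = 1/110.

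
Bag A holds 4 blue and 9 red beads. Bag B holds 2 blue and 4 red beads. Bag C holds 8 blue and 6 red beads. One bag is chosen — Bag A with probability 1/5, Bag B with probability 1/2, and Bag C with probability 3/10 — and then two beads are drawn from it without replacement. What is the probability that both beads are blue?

11/78

From Bag A: P(both blue) = (4/13)(3/12) = 1/13.
From Bag B: P(both blue) = (2/6)(1/5) = 1/15.
From Bag C: P(both blue) = (8/14)(7/13) = 4/13.
Total probability = (1/5)(1/13) + (1/2)(1/15) + (3/10)(4/13) = 11/78.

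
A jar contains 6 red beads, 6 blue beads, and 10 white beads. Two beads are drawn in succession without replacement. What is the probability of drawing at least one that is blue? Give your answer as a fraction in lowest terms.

37/77

P(no blue) = 16/22 × 15/21 = 240/462 = 40/77.
P(at least one) = 1 − 40/77 = 37/77.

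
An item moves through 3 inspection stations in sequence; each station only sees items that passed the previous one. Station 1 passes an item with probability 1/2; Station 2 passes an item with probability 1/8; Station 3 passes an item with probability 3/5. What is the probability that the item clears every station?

The events are sequential, so multiply the conditional probabilities:
P = 1/2 × 1/8 × 3/5 = 3/80.

3/80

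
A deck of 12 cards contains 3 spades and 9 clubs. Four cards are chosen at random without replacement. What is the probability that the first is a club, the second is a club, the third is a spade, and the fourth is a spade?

2/55

Multiply the probability of each draw given the previous ones:
P = 9/12 × 8/11 × 3/10 × 2/9 = 432/11880 = 2/55.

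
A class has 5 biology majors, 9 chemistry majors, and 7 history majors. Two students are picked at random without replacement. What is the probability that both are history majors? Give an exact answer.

1/10

P = 7/21 × 6/20 = 42/420 = 1/10.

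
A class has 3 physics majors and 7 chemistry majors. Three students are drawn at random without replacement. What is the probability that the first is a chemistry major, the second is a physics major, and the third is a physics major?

7/120

Each draw changes the counts, so multiply the conditional probabilities along the sequence:
P = 7/10 × 3/9 × 2/8 = 42/720 = 7/120.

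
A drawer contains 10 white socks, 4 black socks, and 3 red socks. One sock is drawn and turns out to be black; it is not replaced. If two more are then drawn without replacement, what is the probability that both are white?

With the first sock removed, 10 white remain out of 16.
P = 10/16 × 9/15 = 90/240 = 3/8.

3/8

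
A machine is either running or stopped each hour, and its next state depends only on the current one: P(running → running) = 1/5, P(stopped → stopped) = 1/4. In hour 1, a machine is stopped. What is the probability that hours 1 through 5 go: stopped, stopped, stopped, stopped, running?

Hour 1 is given. For each transition, use the conditional probability from the current state:
P(stopped | stopped) = 1/4; P(stopped | stopped) = 1/4; P(stopped | stopped) = 1/4; P(running | stopped) = 3/4.
P = 1/4 × 1/4 × 1/4 × 3/4 = 3/256.

3/256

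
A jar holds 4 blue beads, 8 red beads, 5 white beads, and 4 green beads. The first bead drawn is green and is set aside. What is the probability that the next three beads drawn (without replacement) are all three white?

With the first bead removed, 5 white remain out of 20.
P = 5/20 × 4/19 × 3/18 = 60/6840 = 1/114.

1/114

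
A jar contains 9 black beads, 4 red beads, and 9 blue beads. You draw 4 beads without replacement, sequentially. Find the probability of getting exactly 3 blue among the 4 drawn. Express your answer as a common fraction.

One ordering (blue drawn first) has probability 9/22 × 8/21 × 7/20 × 13/19 = 6552/175560 = 39/1045.
There are C(4,3) = 4 such orderings, each equally likely, so P = 4 × 39/1045 = 156/1045.

156/1045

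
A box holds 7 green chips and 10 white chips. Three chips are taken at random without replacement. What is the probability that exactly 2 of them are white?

63/136

One ordering (white drawn first) has probability 10/17 × 9/16 × 7/15 = 630/4080 = 21/136.
There are C(3,2) = 3 such orderings, each equally likely, so P = 3 × 21/136 = 63/136.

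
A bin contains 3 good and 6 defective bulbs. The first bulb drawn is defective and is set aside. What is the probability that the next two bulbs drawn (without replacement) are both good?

With the first bulb removed, 3 good remain out of 8.
P = 3/8 × 2/7 = 6/56 = 3/28.

3/28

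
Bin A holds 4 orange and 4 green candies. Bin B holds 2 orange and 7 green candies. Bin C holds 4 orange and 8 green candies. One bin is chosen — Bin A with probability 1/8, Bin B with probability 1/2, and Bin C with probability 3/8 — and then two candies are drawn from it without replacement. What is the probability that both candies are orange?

From Bin A: P(both orange) = (4/8)(3/7) = 3/14.
From Bin B: P(both orange) = (2/9)(1/8) = 1/36.
From Bin C: P(both orange) = (4/12)(3/11) = 1/11.
Total probability = (1/8)(3/14) + (1/2)(1/36) + (3/8)(1/11) = 829/11088.

829/11088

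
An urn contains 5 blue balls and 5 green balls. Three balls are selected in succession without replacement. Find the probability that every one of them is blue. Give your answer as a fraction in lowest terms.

P = 5/10 × 4/9 × 3/8 = 60/720 = 1/12.

1/12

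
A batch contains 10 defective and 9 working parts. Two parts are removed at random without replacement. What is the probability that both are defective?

P = 10/19 × 9/18 = 90/342 = 5/19.

5/19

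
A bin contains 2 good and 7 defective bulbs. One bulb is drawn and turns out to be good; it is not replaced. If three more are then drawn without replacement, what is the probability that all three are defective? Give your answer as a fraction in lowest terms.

5/8

With the first bulb removed, 7 defective remain out of 8.
P = 7/8 × 6/7 × 5/6 = 210/336 = 5/8.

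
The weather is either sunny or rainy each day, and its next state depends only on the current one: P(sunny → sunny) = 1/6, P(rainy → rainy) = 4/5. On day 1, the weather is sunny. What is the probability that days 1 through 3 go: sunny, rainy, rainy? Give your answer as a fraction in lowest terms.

Day 1 is given. For each transition, use the conditional probability from the current state:
P(rainy | sunny) = 5/6; P(rainy | rainy) = 4/5.
P = 5/6 × 4/5 = 20/30 = 2/3.

2/3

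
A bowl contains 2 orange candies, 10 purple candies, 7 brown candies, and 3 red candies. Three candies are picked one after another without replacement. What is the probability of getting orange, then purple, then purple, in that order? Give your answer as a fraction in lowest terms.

3/154

Chain rule:
P = 2/22 × 10/21 × 9/20 = 180/9240 = 3/154.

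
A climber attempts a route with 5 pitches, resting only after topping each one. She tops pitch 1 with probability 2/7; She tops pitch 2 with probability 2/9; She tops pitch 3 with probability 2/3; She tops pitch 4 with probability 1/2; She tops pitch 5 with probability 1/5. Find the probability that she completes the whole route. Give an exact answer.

Multiplying along the chain,
P = 2/7 × 2/9 × 2/3 × 1/2 × 1/5 = 8/1890 = 4/945.

4/945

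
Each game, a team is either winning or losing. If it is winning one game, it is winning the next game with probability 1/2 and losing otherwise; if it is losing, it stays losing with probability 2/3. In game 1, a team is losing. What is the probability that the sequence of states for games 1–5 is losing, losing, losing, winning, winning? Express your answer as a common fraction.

Game 1 is given. For each transition, use the conditional probability from the current state:
P(losing | losing) = 2/3; P(losing | losing) = 2/3; P(winning | losing) = 1/3; P(winning | winning) = 1/2.
P = 2/3 × 2/3 × 1/3 × 1/2 = 4/54 = 2/27.

2/27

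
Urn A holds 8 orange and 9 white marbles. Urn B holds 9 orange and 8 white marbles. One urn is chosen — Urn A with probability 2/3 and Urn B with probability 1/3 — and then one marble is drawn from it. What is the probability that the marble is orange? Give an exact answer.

From Urn A: P(orange) = 8/17.
From Urn B: P(orange) = 9/17.
Total probability = (2/3)(8/17) + (1/3)(9/17) = 25/51.

25/51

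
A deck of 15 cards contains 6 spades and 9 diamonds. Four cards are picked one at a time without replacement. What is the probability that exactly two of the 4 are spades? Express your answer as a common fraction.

36/91

One ordering (spades drawn first) has probability 6/15 × 5/14 × 9/13 × 8/12 = 2160/32760 = 6/91.
There are C(4,2) = 6 such orderings, each equally likely, so P = 6 × 6/91 = 36/91.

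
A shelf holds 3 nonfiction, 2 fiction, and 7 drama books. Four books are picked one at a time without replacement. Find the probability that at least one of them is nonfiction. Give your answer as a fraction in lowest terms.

41/55

P(no nonfiction) = 9/12 × 8/11 × 7/10 × 6/9 = 3024/11880 = 14/55.
P(at least one) = 1 − 14/55 = 41/55.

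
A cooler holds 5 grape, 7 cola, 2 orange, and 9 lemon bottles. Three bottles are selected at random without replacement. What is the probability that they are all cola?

5/253

P = 7/23 × 6/22 × 5/21 = 210/10626 = 5/253.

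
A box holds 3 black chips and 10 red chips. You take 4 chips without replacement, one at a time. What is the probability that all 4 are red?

42/143

P = 10/13 × 9/12 × 8/11 × 7/10 = 5040/17160 = 42/143.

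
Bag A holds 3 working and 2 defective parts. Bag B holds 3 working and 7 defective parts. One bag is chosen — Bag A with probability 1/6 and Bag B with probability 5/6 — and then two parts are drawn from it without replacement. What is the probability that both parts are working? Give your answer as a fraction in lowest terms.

19/180

From Bag A: P(both working) = (3/5)(2/4) = 3/10.
From Bag B: P(both working) = (3/10)(2/9) = 1/15.
Total probability = (1/6)(3/10) + (5/6)(1/15) = 19/180.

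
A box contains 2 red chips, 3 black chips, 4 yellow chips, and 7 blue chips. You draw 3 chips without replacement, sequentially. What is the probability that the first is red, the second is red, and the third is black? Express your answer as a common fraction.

1/560

Multiply the probability of each draw given the previous ones:
P = 2/16 × 1/15 × 3/14 = 6/3360 = 1/560.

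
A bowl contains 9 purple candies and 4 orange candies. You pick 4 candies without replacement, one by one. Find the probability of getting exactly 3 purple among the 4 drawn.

One ordering (purple drawn first) has probability 9/13 × 8/12 × 7/11 × 4/10 = 2016/17160 = 84/715.
There are C(4,3) = 4 such orderings, each equally likely, so P = 4 × 84/715 = 336/715.

336/715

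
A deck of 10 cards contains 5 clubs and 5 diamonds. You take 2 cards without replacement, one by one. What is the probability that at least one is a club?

7/9

P(no clubs) = 5/10 × 4/9 = 20/90 = 2/9.
P(at least one) = 1 − 2/9 = 7/9.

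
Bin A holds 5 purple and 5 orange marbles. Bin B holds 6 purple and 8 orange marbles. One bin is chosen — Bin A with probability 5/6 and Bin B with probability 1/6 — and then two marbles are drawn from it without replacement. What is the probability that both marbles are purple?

From Bin A: P(both purple) = (5/10)(4/9) = 2/9.
From Bin B: P(both purple) = (6/14)(5/13) = 15/91.
Total probability = (5/6)(2/9) + (1/6)(15/91) = 1045/4914.

1045/4914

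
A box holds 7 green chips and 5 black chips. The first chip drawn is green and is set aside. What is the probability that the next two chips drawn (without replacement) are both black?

With the first chip removed, 5 black remain out of 11.
P = 5/11 × 4/10 = 20/110 = 2/11.

2/11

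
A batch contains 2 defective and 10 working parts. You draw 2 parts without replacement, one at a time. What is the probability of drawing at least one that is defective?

7/22

P(no defective) = 10/12 × 9/11 = 90/132 = 15/22.
P(at least one) = 1 − 15/22 = 7/22.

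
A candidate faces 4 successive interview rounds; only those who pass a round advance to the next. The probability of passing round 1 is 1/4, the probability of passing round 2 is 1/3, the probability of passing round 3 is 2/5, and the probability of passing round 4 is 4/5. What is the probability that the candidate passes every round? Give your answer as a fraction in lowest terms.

The events are sequential, so multiply the conditional probabilities:
P = 1/4 × 1/3 × 2/5 × 4/5 = 8/300 = 2/75.

2/75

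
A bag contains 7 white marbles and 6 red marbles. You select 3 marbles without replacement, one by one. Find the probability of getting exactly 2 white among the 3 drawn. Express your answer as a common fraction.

One ordering (white drawn first) has probability 7/13 × 6/12 × 6/11 = 252/1716 = 21/143.
There are C(3,2) = 3 such orderings, each equally likely, so P = 3 × 21/143 = 63/143.

63/143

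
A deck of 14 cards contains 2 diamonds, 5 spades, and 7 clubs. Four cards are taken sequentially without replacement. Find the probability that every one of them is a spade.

5/1001

P(all spades) = 5/14 × 4/13 × 3/12 × 2/11 = 120/24024 = 5/1001.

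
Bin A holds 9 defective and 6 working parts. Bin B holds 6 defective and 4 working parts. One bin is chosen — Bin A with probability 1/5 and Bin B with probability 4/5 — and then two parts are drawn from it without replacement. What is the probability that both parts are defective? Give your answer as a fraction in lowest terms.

From Bin A: P(both defective) = (9/15)(8/14) = 12/35.
From Bin B: P(both defective) = (6/10)(5/9) = 1/3.
Total probability = (1/5)(12/35) + (4/5)(1/3) = 176/525.

176/525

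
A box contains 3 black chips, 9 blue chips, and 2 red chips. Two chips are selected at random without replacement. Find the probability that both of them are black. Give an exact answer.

P(all black) = 3/14 × 2/13 = 6/182 = 3/91.

3/91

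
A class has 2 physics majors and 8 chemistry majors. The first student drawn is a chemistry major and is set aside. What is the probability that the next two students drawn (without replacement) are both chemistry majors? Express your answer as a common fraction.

With the first student removed, 7 chemistry majors remain out of 9.
P = 7/9 × 6/8 = 42/72 = 7/12.

7/12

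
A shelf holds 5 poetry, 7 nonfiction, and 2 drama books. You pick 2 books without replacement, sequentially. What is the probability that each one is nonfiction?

3/13

P(every draw is nonfiction) = 7/14 × 6/13 = 42/182 = 3/13.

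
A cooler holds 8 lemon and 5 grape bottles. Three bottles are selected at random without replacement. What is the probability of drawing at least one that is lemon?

138/143

P(no lemon) = 5/13 × 4/12 × 3/11 = 60/1716 = 5/143.
P(at least one) = 1 − 5/143 = 138/143.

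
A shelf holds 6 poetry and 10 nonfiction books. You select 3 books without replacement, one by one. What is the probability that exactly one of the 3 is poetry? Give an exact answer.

One ordering (poetry drawn first) has probability 6/16 × 10/15 × 9/14 = 540/3360 = 9/56.
There are C(3,1) = 3 such orderings, each equally likely, so P = 3 × 9/56 = 27/56.

27/56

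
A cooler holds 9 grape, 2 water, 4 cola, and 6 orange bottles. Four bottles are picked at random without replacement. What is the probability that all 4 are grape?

2/95

P = 9/21 × 8/20 × 7/19 × 6/18 = 3024/143640 = 2/95.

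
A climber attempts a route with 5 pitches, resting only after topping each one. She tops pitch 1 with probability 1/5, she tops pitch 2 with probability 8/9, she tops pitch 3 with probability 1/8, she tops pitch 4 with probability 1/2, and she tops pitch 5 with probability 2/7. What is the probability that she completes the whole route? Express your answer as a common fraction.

1/315

Multiplying along the chain,
P = 1/5 × 8/9 × 1/8 × 1/2 × 2/7 = 16/5040 = 1/315.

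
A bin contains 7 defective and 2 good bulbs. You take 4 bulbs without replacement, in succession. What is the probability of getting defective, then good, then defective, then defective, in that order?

Multiply the probability of each draw given the previous ones:
P = 7/9 × 2/8 × 6/7 × 5/6 = 420/3024 = 5/36.

5/36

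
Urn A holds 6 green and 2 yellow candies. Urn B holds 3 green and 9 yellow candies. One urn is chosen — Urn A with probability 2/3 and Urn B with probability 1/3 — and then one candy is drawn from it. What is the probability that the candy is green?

7/12

From Urn A: P(green) = 6/8.
From Urn B: P(green) = 3/12.
Total probability = (2/3)(6/8) + (1/3)(3/12) = 7/12.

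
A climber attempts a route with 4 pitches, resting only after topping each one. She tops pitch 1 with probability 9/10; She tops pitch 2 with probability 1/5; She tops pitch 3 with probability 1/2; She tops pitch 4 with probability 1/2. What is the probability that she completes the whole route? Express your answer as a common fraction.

Multiplying along the chain,
P = 9/10 × 1/5 × 1/2 × 1/2 = 9/200.

9/200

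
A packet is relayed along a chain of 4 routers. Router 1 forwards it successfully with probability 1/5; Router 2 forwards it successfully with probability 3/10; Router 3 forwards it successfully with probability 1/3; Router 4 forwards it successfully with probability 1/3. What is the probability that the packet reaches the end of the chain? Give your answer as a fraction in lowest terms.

1/150

The events are sequential, so multiply the conditional probabilities:
P = 1/5 × 3/10 × 1/3 × 1/3 = 3/450 = 1/150.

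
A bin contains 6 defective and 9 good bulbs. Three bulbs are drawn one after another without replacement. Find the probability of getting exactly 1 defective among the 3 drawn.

216/455

One ordering (defective drawn first) has probability 6/15 × 9/14 × 8/13 = 432/2730 = 72/455.
There are C(3,1) = 3 such orderings, each equally likely, so P = 3 × 72/455 = 216/455.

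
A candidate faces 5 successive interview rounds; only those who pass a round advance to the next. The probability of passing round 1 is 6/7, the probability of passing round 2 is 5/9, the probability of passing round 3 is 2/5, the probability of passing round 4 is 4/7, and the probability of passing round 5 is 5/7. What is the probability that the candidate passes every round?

The events are sequential, so multiply the conditional probabilities:
P = 6/7 × 5/9 × 2/5 × 4/7 × 5/7 = 1200/15435 = 80/1029.

80/1029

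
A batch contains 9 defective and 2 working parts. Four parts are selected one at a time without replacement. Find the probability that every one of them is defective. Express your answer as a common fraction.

P(every draw is defective) = 9/11 × 8/10 × 7/9 × 6/8 = 3024/7920 = 21/55.

21/55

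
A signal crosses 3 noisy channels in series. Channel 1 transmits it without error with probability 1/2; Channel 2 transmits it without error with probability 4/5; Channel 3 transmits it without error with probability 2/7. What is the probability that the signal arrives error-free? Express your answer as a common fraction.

Each stage is reached only if all earlier stages succeed, so
P = 1/2 × 4/5 × 2/7 = 8/70 = 4/35.

4/35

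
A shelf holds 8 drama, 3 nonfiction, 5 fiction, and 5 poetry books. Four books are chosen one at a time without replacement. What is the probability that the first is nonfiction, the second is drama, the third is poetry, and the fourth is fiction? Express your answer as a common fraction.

Each draw changes the counts, so multiply the conditional probabilities along the sequence:
P = 3/21 × 8/20 × 5/19 × 5/18 = 600/143640 = 5/1197.

5/1197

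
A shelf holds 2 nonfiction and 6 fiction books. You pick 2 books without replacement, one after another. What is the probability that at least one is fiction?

27/28

P(no fiction) = 2/8 × 1/7 = 2/56 = 1/28.
P(at least one) = 1 − 1/28 = 27/28.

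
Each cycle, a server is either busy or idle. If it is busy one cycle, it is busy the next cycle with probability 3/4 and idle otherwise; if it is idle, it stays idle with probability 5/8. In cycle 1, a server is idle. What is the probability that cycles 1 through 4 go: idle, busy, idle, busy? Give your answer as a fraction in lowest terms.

9/256

Cycle 1 is given. For each transition, use the conditional probability from the current state:
P(busy | idle) = 3/8; P(idle | busy) = 1/4; P(busy | idle) = 3/8.
P = 3/8 × 1/4 × 3/8 = 9/256.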